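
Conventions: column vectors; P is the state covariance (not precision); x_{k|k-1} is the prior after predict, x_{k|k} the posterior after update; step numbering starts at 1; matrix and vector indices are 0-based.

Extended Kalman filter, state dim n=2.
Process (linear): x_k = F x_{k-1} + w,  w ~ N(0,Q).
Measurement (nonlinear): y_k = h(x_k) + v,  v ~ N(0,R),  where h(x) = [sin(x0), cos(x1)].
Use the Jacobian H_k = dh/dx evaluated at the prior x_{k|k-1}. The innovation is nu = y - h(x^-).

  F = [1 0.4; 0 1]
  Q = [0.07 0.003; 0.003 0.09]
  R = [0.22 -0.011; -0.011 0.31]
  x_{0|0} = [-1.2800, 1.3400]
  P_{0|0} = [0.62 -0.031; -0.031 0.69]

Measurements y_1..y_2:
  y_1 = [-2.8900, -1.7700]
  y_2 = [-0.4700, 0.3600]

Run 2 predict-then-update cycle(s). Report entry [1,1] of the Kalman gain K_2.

step 1: x^-=[-0.7440, 1.3400]  P^-=[0.7756 0.2480; 0.2480 0.7800]  H_jac=[0.7358 0.0000; 0.0000 -0.9735]  S=[0.6399 -0.1886; -0.1886 1.0492]  K=[0.8701 -0.0737; 0.0758 -0.7101]  nu=[-2.2128, -1.9988]  x^+=[-2.5221, 2.5915]  P^+=[0.2613 0.0333; 0.0333 0.2270]
step 2: x^-=[-1.4855, 2.5915]  P^-=[0.3942 0.1271; 0.1271 0.3170]  H_jac=[0.0852 0.0000; 0.0000 -0.5228]  S=[0.2229 -0.0167; -0.0167 0.3966]  K=[0.1386 -0.1617; 0.0174 -0.4171]  nu=[0.5264, 1.2125]  x^+=[-1.6086, 2.0950]  P^+=[0.3788 0.0988; 0.0988 0.2477]

K[1,1] = -0.4171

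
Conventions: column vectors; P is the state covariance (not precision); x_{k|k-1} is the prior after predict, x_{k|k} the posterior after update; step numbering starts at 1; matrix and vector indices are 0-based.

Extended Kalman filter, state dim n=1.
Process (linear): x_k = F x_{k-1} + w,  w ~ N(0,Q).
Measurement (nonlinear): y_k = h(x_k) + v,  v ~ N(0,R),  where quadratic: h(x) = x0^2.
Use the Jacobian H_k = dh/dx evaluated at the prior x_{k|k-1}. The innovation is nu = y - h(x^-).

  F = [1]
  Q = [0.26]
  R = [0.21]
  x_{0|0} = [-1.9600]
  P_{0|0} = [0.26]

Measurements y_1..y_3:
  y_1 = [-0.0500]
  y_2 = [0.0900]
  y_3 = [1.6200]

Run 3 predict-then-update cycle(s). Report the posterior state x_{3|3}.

step 1: x^-=[-1.9600]  P^-=[0.5200]  H_jac=[-3.9200]  S=[8.2005]  K=[-0.2486]  nu=[-3.8916]  x^+=[-0.9927]  P^+=[0.0133]
step 2: x^-=[-0.9927]  P^-=[0.2733]  H_jac=[-1.9853]  S=[1.2873]  K=[-0.4215]  nu=[-0.8954]  x^+=[-0.6152]  P^+=[0.0446]
step 3: x^-=[-0.6152]  P^-=[0.3046]  H_jac=[-1.2305]  S=[0.6712]  K=[-0.5584]  nu=[1.2415]  x^+=[-1.3085]  P^+=[0.0953]

x_post = [-1.3085]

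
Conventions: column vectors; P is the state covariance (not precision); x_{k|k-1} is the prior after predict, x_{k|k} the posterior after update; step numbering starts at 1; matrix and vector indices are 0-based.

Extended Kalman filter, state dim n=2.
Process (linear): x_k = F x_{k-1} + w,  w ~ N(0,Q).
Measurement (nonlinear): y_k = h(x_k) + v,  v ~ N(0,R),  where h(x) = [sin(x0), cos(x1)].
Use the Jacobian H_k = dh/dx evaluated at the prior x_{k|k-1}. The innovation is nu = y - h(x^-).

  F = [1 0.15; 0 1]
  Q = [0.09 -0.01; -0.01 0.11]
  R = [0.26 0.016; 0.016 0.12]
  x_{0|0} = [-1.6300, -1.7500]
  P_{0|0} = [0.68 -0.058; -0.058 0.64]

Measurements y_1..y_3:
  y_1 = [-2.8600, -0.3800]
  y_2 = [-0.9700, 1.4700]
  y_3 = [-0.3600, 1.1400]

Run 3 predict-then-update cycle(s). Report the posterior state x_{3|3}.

step 1: x^-=[-1.8925, -1.7500]  P^-=[0.7670 0.0280; 0.0280 0.7500]  H_jac=[-0.3162 0.0000; 0.0000 0.9840]  S=[0.3367 0.0073; 0.0073 0.8462]  K=[-0.7211 0.0388; -0.0452 0.8725]  nu=[-1.9113, -0.2018]  x^+=[-0.5220, -1.8397]  P^+=[0.5910 -0.0070; -0.0070 0.1057]
step 2: x^-=[-0.7979, -1.8397]  P^-=[0.6813 -0.0011; -0.0011 0.2157]  H_jac=[0.6982 0.0000; 0.0000 0.9641]  S=[0.5921 0.0152; 0.0152 0.3205]  K=[0.8044 -0.0417; -0.0181 0.6497]  nu=[-0.2541, 1.7357]  x^+=[-1.0747, -0.7074]  P^+=[0.2986 0.0082; 0.0082 0.0806]
step 3: x^-=[-1.1808, -0.7074]  P^-=[0.3929 0.0102; 0.0102 0.1906]  H_jac=[0.3802 0.0000; 0.0000 0.6499]  S=[0.3168 0.0185; 0.0185 0.2005]  K=[0.4721 -0.0104; -0.0240 0.6200]  nu=[0.5649, 0.3800]  x^+=[-0.9180, -0.4854]  P^+=[0.3224 0.0097; 0.0097 0.1139]

x_post = [-0.9180, -0.4854]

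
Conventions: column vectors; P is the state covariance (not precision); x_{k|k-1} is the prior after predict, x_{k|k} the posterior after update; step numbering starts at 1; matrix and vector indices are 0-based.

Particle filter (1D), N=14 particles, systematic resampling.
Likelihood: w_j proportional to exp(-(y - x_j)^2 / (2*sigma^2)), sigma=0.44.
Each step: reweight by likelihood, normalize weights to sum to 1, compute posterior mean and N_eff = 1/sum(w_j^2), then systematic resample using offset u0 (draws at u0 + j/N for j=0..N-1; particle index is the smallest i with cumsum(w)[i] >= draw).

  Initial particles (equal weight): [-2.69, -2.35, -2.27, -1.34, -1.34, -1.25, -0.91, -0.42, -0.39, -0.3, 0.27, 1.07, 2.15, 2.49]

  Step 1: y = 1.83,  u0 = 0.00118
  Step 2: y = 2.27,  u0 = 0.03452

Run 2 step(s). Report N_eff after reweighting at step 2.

N_eff = 11.0858

step 1: w=[0.0000, 0.0000, 0.0000, 0.0000, 0.0000, 0.0000, 0.0000, 0.0000, 0.0000, 0.0000, 0.0014, 0.1706, 0.5819, 0.2461]  mean=2.0468  Neff=2.3349  idx=[10, 11, 11, 12, 12, 12, 12, 12, 12, 12, 12, 13, 13, 13]
step 2: w=[0.0000, 0.0023, 0.0023, 0.0926, 0.0926, 0.0926, 0.0926, 0.0926, 0.0926, 0.0926, 0.0926, 0.0848, 0.0848, 0.0848]  mean=2.2315  Neff=11.0858  idx=[3, 4, 4, 5, 6, 7, 7, 8, 9, 10, 11, 11, 12, 13]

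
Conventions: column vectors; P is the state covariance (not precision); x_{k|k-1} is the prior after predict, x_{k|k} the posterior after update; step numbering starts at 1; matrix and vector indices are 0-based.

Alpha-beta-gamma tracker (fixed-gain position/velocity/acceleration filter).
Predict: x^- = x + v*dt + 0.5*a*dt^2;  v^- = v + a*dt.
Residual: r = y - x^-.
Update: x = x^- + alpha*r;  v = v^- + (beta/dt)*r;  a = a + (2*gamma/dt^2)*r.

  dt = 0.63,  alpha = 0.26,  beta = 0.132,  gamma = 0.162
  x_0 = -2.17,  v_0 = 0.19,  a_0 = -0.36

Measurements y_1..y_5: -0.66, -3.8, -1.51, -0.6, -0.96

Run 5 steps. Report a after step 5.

a_post = 1.4530

step 1: x_pred=-2.1217  r=1.4617  x^+=-1.7417  v^+=0.2695  a^+=0.8333
step 2: x_pred=-1.4066  r=-2.3934  x^+=-2.0289  v^+=0.2929  a^+=-1.1206
step 3: x_pred=-2.0667  r=0.5567  x^+=-1.9219  v^+=-0.2964  a^+=-0.6661
step 4: x_pred=-2.2409  r=1.6409  x^+=-1.8142  v^+=-0.3722  a^+=0.6733
step 5: x_pred=-1.9151  r=0.9551  x^+=-1.6668  v^+=0.2521  a^+=1.4530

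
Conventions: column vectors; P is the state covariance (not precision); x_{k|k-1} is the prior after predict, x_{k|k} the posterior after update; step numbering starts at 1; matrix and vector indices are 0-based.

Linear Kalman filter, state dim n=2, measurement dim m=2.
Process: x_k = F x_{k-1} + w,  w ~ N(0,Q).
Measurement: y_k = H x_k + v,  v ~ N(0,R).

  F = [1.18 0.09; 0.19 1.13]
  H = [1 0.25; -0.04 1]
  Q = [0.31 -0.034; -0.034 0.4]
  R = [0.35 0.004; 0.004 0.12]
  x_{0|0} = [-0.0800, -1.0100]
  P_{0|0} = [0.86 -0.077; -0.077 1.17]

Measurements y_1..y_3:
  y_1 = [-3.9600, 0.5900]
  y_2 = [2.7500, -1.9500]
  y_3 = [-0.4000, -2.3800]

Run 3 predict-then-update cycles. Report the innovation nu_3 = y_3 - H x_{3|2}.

step 1: x^-=[-0.1853, -1.1565]  P^-=[1.5006 0.1738; 0.1738 1.8920]  S=[2.0557 0.5890; 0.5890 2.0005]  K=[0.8025 -0.1794; 0.0487 0.9279]  nu=[-3.4856, 1.7391]  x^+=[-3.2945, 0.2874]  P^+=[0.2819 -0.0070; -0.0070 0.1113]
step 2: x^-=[-3.8616, -0.3012]  P^-=[0.7019 0.0310; 0.0310 0.5492]  S=[1.1018 0.1439; 0.1439 0.6679]  K=[0.6622 -0.1383; 0.0469 0.8104]  nu=[6.6869, -1.8032]  x^+=[0.8159, -1.4489]  P^+=[0.2324 -0.0047; -0.0047 0.0972]
step 3: x^-=[0.8324, -1.4822]  P^-=[0.6334 0.0217; 0.0217 0.5306]  S=[1.0274 0.1328; 0.1328 0.6498]  K=[0.6394 -0.1362; 0.0461 0.8057]  nu=[-0.8618, -0.8645]  x^+=[0.3991, -2.2185]  P^+=[0.2244 -0.0048; -0.0048 0.0967]

innov = [-0.8618, -0.8645]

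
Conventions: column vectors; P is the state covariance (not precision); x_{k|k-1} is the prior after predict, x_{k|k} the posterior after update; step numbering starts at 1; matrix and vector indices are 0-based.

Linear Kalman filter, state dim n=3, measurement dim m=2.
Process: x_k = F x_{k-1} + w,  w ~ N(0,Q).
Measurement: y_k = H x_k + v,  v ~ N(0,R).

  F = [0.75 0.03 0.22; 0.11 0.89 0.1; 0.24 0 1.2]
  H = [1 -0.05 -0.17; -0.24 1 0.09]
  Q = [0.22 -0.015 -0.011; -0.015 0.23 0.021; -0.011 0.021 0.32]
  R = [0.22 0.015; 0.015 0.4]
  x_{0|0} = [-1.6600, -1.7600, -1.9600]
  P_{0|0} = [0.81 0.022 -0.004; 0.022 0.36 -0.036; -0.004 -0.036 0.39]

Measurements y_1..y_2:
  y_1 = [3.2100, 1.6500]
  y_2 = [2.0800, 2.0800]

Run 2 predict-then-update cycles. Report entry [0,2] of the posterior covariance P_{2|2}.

P_post[0,2] = 0.3422

step 1: x^-=[-1.7290, -1.9450, -2.7504]  P^-=[0.6940 0.0772 0.2328; 0.0772 0.5267 0.0548; 0.2328 0.0548 0.9260]  S=[0.8562 -0.0930; -0.0930 0.9369]  K=[0.7602 0.0025; 0.1092 0.5585; 0.0954 0.0973]  nu=[4.3742, 3.4276]  x^+=[1.6046, 0.4471, -1.9995]  P^+=[0.1996 0.0443 0.1774; 0.0443 0.2356 0.0009; 0.1774 0.0009 0.9110]
step 2: x^-=[0.7770, 0.3744, -2.0142]  P^-=[0.4371 0.0753 0.4348; 0.0753 0.4409 0.1737; 0.4348 0.1737 1.7455]  S=[0.5563 -0.0359; -0.0359 0.8565]  K=[0.6487 0.0383; 0.0759 0.5151; 0.2503 0.2749]  nu=[0.9793, 2.0733]  x^+=[1.4917, 1.5167, -1.1992]  P^+=[0.2036 0.0431 0.3422; 0.0431 0.2133 0.0473; 0.3422 0.0473 1.6509]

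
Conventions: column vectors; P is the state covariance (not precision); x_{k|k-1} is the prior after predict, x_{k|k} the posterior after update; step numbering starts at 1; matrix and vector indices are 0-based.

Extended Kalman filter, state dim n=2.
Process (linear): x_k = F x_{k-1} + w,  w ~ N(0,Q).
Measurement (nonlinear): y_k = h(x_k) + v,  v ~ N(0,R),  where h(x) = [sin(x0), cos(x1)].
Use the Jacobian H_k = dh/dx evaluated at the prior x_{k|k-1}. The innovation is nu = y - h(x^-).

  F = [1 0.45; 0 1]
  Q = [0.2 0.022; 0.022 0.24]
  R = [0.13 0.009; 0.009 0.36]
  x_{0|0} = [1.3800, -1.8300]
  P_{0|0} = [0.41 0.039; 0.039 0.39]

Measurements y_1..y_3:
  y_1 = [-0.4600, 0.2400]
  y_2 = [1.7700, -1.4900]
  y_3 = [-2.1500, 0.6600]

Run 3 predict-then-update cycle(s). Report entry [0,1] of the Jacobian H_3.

step 1: x^-=[0.5565, -1.8300]  P^-=[0.7241 0.2365; 0.2365 0.6300]  H_jac=[0.8491 0.0000; 0.0000 0.9666]  S=[0.6520 0.2031; 0.2031 0.9486]  K=[0.9299 0.0419; 0.1157 0.6172]  nu=[-0.9882, 0.4963]  x^+=[-0.3416, -1.6381]  P^+=[0.1428 0.0243; 0.0243 0.2309]
step 2: x^-=[-1.0787, -1.6381]  P^-=[0.4114 0.1502; 0.1502 0.4709]  H_jac=[0.4724 0.0000; 0.0000 0.9977]  S=[0.2218 0.0798; 0.0798 0.8288]  K=[0.8403 0.0999; 0.1201 0.5554]  nu=[2.6514, -1.4228]  x^+=[1.0070, -2.1098]  P^+=[0.2331 0.0436; 0.0436 0.2015]
step 3: x^-=[0.0576, -2.1098]  P^-=[0.5132 0.1563; 0.1563 0.4415]  H_jac=[0.9983 0.0000; 0.0000 0.8582]  S=[0.6415 0.1429; 0.1429 0.6851]  K=[0.7918 0.0306; 0.1259 0.5267]  nu=[-2.2075, 1.1733]  x^+=[-1.6546, -1.7697]  P^+=[0.1034 0.0211; 0.0211 0.2223]

H_jac[0,1] = 0.0000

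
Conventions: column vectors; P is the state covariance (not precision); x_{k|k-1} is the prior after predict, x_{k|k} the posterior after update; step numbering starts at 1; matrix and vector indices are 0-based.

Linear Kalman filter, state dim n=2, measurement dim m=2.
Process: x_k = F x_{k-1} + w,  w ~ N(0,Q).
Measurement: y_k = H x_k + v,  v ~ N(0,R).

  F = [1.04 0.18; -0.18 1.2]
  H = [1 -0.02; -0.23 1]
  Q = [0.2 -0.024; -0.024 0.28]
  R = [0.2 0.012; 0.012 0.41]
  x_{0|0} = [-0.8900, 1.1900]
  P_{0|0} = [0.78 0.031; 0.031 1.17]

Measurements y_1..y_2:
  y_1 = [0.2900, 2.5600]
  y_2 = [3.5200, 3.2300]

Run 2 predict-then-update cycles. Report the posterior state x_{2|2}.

step 1: x^-=[-0.7114, 1.5882]  P^-=[1.0932 0.1204; 0.1204 1.9767]  S=[1.2891 -0.1580; -0.1580 2.3891]  K=[0.8462 0.0011; 0.1640 0.8266]  nu=[1.0332, 0.8082]  x^+=[0.1638, 2.4257]  P^+=[0.1703 0.0498; 0.0498 0.3523]
step 2: x^-=[0.6070, 2.8814]  P^-=[0.4142 0.0807; 0.0807 0.7714]  S=[0.6113 -0.0176; -0.0176 1.1661]  K=[0.6749 -0.0023; 0.1255 0.6474]  nu=[2.9706, 0.4882]  x^+=[2.6107, 3.5702]  P^+=[0.1357 0.0384; 0.0384 0.2758]

x_post = [2.6107, 3.5702]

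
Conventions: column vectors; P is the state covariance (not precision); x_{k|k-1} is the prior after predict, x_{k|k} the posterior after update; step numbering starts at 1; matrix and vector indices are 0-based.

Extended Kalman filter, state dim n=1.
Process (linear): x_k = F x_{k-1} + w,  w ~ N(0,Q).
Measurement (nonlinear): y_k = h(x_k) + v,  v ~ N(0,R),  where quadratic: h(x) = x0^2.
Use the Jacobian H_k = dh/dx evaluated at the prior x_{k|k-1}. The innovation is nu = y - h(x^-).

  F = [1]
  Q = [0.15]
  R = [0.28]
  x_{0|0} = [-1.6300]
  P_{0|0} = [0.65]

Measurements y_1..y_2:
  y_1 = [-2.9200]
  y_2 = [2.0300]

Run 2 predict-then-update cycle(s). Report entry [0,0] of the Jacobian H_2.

step 1: x^-=[-1.6300]  P^-=[0.8000]  H_jac=[-3.2600]  S=[8.7821]  K=[-0.2970]  nu=[-5.5769]  x^+=[0.0262]  P^+=[0.0255]
step 2: x^-=[0.0262]  P^-=[0.1755]  H_jac=[0.0523]  S=[0.2805]  K=[0.0327]  nu=[2.0293]  x^+=[0.0926]  P^+=[0.1752]

H_jac[0,0] = 0.0523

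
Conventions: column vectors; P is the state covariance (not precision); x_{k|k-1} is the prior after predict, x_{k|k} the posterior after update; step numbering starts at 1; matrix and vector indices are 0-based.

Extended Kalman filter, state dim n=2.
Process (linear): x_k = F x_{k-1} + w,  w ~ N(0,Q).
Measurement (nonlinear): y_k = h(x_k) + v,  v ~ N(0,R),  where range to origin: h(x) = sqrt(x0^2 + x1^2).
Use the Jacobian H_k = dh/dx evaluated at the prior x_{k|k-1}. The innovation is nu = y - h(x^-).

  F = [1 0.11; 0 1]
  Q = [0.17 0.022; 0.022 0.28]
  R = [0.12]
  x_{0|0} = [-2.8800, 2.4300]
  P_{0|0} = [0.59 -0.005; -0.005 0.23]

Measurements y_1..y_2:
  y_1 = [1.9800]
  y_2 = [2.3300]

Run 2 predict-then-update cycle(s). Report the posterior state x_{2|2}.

step 1: x^-=[-2.6127, 2.4300]  P^-=[0.7617 0.0423; 0.0423 0.5100]  H_jac=[-0.7322 0.6810]  S=[0.7228]  K=[-0.7318; 0.4377]  nu=[-1.5881]  x^+=[-1.4505, 1.7349]  P^+=[0.3746 0.2738; 0.2738 0.3715]
step 2: x^-=[-1.2597, 1.7349]  P^-=[0.6093 0.3367; 0.3367 0.6515]  H_jac=[-0.5875 0.8092]  S=[0.4368]  K=[-0.1959; 0.7541]  nu=[0.1860]  x^+=[-1.2961, 1.8752]  P^+=[0.5926 0.4012; 0.4012 0.4031]

x_post = [-1.2961, 1.8752]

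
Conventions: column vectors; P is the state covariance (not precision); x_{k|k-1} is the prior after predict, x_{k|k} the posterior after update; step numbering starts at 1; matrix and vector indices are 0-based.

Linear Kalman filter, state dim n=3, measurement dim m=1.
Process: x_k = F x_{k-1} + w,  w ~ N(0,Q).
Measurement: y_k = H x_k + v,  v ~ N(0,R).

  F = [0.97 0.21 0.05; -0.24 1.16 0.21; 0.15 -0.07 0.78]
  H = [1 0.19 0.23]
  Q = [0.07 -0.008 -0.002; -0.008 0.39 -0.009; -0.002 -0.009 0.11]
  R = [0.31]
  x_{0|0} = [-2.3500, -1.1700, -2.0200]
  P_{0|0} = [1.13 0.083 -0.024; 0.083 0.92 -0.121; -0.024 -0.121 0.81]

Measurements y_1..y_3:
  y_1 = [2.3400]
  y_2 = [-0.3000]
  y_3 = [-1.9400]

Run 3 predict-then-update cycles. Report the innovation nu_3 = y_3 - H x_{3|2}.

innov = [-1.8102]

step 1: x^-=[-2.6262, -1.2174, -1.8462]  P^-=[1.2048 0.0338 0.1397; 0.0338 1.6260 -0.0798; 0.1397 -0.0798 0.6386]  S=[1.6774]  K=[0.7412; 0.1934; 0.1618]  nu=[5.6221]  x^+=[1.5411, -0.1301, -0.9364]  P^+=[0.2832 -0.2066 -0.0615; -0.2066 1.5633 -0.1323; -0.0615 -0.1323 0.5947]
step 2: x^-=[1.4207, -0.7175, -0.4901]  P^-=[0.3139 0.0657 -0.0212; 0.0657 2.5929 -0.1964; -0.0212 -0.1964 0.4902]  S=[0.7415]  K=[0.4336; 0.6921; 0.0731]  nu=[-1.4716]  x^+=[0.7825, -1.7360, -0.5977]  P^+=[0.1745 -0.1568 -0.0447; -0.1568 2.2377 -0.2339; -0.0447 -0.2339 0.4863]
step 3: x^-=[0.3646, -2.3271, -0.2273]  P^-=[0.2610 0.3006 -0.0565; 0.3006 3.4104 -0.3485; -0.0565 -0.3485 0.4391]  S=[0.7751]  K=[0.3936; 1.1204; -0.0280]  nu=[-1.8102]  x^+=[-0.3479, -4.3553, -0.1766]  P^+=[0.1409 -0.0412 -0.0480; -0.0412 2.4374 -0.3241; -0.0480 -0.3241 0.4385]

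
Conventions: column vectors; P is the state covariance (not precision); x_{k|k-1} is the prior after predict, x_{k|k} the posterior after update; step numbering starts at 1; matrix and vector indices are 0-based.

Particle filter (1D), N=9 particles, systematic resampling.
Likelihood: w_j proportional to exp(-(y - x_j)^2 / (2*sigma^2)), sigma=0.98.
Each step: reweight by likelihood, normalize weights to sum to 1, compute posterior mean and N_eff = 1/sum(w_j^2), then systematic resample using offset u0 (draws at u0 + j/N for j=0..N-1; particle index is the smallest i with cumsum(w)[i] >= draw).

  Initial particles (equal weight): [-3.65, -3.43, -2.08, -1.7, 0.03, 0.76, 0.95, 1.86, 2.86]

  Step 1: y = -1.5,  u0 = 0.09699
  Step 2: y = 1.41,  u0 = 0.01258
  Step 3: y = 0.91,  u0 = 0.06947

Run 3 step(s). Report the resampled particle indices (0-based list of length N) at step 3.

resampled_idx = [1, 2, 3, 4, 5, 6, 7, 7, 8]

step 1: w=[0.0366, 0.0583, 0.3405, 0.3973, 0.1199, 0.0284, 0.0178, 0.0011, 0.0000]  mean=-1.6729  Neff=3.4010  idx=[2, 2, 2, 2, 3, 3, 3, 4, 6]
step 2: w=[0.0014, 0.0014, 0.0014, 0.0014, 0.0050, 0.0050, 0.0050, 0.2869, 0.6926]  mean=0.6296  Neff=1.7792  idx=[5, 7, 7, 8, 8, 8, 8, 8, 8]
step 3: w=[0.0039, 0.0908, 0.0908, 0.1358, 0.1358, 0.1358, 0.1358, 0.1358, 0.1358]  mean=0.7726  Neff=7.8696  idx=[1, 2, 3, 4, 5, 6, 7, 7, 8]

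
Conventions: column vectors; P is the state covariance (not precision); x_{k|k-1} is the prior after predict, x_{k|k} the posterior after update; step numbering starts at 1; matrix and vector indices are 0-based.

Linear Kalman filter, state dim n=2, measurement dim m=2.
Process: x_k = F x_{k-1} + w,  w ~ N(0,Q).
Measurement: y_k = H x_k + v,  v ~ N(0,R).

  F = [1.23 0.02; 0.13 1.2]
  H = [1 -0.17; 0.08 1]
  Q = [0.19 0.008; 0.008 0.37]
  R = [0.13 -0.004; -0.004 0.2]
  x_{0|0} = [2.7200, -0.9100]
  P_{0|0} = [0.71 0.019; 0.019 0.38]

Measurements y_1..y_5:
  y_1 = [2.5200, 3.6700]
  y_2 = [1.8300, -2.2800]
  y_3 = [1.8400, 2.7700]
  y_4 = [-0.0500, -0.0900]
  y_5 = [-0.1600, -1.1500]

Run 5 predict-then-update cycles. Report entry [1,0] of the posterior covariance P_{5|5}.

P_post[1,0] = 0.0136

step 1: x^-=[3.3274, -0.7384]  P^-=[1.2652 0.1587; 0.1587 0.9351]  S=[1.3683 0.0948; 0.0948 1.1686]  K=[0.8946 0.1499; -0.0567 0.8157]  nu=[-0.9329, 4.1422]  x^+=[3.1136, 2.6931]  P^+=[0.1186 0.0169; 0.0169 0.1620]
step 2: x^-=[3.8836, 3.6365]  P^-=[0.3703 0.0558; 0.0558 0.6106]  S=[0.4989 -0.0231; -0.0231 0.8219]  K=[0.7289 0.1245; -0.0616 0.7466]  nu=[-1.4353, -6.2272]  x^+=[2.0623, -0.9244]  P^+=[0.0967 0.0142; 0.0142 0.1484]
step 3: x^-=[2.5181, -0.8412]  P^-=[0.3370 0.0481; 0.0481 0.5898]  S=[0.4677 -0.0299; -0.0299 0.7997]  K=[0.7108 0.1204; -0.0643 0.7400]  nu=[-0.8211, 3.4097]  x^+=[2.3450, 1.7348]  P^+=[0.0942 0.0137; 0.0137 0.1472]
step 4: x^-=[2.9191, 2.3866]  P^-=[0.3333 0.0469; 0.0469 0.5878]  S=[0.4644 -0.0310; -0.0310 0.7974]  K=[0.7086 0.1198; -0.0649 0.7393]  nu=[-2.5634, -2.7101]  x^+=[0.7780, 0.5493]  P^+=[0.0940 0.0136; 0.0136 0.1470]
step 5: x^-=[0.9679, 0.7603]  P^-=[0.3329 0.0467; 0.0467 0.5876]  S=[0.4640 -0.0312; -0.0312 0.7972]  K=[0.7084 0.1197; -0.0650 0.7392]  nu=[-0.9986, -1.9877]  x^+=[0.0226, -0.6442]  P^+=[0.0939 0.0136; 0.0136 0.1470]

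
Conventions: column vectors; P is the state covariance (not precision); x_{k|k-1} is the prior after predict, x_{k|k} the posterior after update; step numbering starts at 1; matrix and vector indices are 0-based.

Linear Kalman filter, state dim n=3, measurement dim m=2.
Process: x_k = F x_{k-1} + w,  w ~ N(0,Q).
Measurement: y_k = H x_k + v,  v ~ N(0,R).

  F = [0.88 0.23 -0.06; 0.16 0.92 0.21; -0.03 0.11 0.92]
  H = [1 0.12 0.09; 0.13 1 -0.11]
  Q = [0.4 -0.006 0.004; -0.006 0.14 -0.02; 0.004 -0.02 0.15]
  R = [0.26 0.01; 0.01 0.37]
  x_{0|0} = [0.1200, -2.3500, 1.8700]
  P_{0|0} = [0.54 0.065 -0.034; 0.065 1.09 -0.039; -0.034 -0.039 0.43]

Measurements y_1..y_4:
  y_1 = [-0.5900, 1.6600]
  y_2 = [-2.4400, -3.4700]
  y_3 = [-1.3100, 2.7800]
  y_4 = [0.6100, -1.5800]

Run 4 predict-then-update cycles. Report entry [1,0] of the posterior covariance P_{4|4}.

P_post[1,0] = -0.0342

step 1: x^-=[-0.5471, -1.7501, 1.4583]  P^-=[0.9084 0.3446 -0.0362; 0.3446 1.0971 0.1314; -0.0362 0.1314 0.5212]  S=[1.2674 0.6182; 0.6182 1.5505]  K=[0.7448 0.0040; 0.0378 0.7121; -0.0011 0.0452]  nu=[0.0359, 3.6416]  x^+=[-0.5058, 0.8445, 1.6229]  P^+=[0.2016 -0.0235 -0.0562; -0.0235 0.2758 0.0810; -0.0562 0.0810 0.5181]
step 2: x^-=[-0.3482, 1.0368, 1.6012]  P^-=[0.5667 0.0440 -0.0540; 0.0440 0.4221 0.1698; -0.0540 0.1698 0.6117]  S=[0.8423 0.1913; 0.1913 0.7847]  K=[0.6750 -0.0070; 0.0128 0.5183; -0.0024 0.1223]  nu=[-2.3603, -4.2854]  x^+=[-1.9112, -1.2143, 1.0828]  P^+=[0.1848 -0.0273 -0.0678; -0.0273 0.2086 0.1200; -0.0678 0.1200 0.6000]
step 3: x^-=[-2.0261, -1.1956, 0.9199]  P^-=[0.5491 0.0208 -0.0616; 0.0208 0.3816 0.2112; -0.0616 0.2112 0.6888]  S=[0.8186 0.1637; 0.1637 0.7299]  K=[0.6700 -0.0147; 0.0059 0.4933; -0.0036 0.1755]  nu=[0.7768, 4.3402]  x^+=[-1.5697, 0.9501, 1.6787]  P^+=[0.1847 -0.0312 -0.0770; -0.0312 0.2030 0.1482; -0.0770 0.1482 0.6665]
step 4: x^-=[-1.2635, 0.9755, 1.6960]  P^-=[0.5476 0.0136 -0.0674; 0.0136 0.3888 0.2468; -0.0674 0.2468 0.7512]  S=[0.8157 0.1598; 0.1598 0.7283]  K=[0.6698 -0.0204; 0.0035 0.4982; -0.0055 0.2145]  nu=[1.6038, -2.2047]  x^+=[-0.1443, -0.1173, 1.2143]  P^+=[0.1856 -0.0342 -0.0842; -0.0342 0.2074 0.1692; -0.0842 0.1692 0.7180]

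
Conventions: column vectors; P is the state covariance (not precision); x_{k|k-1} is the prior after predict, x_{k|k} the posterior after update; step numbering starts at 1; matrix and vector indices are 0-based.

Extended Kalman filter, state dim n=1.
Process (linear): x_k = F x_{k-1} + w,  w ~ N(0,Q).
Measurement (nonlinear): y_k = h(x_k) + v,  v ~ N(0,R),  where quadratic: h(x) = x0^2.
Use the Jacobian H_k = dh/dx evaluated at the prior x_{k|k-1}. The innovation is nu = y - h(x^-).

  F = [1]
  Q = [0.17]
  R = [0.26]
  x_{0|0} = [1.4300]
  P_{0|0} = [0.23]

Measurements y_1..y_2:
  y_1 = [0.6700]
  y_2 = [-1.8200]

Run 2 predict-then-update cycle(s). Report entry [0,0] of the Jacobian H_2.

step 1: x^-=[1.4300]  P^-=[0.4000]  H_jac=[2.8600]  S=[3.5318]  K=[0.3239]  nu=[-1.3749]  x^+=[0.9847]  P^+=[0.0294]
step 2: x^-=[0.9847]  P^-=[0.1994]  H_jac=[1.9693]  S=[1.0335]  K=[0.3800]  nu=[-2.7895]  x^+=[-0.0755]  P^+=[0.0502]

H_jac[0,0] = 1.9693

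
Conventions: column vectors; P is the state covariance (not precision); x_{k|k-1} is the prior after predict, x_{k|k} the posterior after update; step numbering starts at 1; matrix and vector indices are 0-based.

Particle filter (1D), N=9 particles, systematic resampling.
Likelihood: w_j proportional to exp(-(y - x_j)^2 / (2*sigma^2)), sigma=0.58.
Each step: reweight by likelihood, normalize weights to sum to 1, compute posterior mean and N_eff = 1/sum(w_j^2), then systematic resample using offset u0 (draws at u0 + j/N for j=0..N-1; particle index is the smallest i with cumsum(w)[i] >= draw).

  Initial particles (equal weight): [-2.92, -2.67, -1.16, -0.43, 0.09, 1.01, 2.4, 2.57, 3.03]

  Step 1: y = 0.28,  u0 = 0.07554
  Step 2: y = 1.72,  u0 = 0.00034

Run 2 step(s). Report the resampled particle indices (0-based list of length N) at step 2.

resampled_idx = [0, 7, 7, 7, 7, 8, 8, 8, 8]

step 1: w=[0.0000, 0.0000, 0.0239, 0.2461, 0.4934, 0.2358, 0.0007, 0.0002, 0.0000]  mean=0.1512  Neff=2.7766  idx=[3, 3, 4, 4, 4, 4, 4, 5, 5]
step 2: w=[0.0010, 0.0010, 0.0185, 0.0185, 0.0185, 0.0185, 0.0185, 0.4528, 0.4528]  mean=0.9222  Neff=2.4281  idx=[0, 7, 7, 7, 7, 8, 8, 8, 8]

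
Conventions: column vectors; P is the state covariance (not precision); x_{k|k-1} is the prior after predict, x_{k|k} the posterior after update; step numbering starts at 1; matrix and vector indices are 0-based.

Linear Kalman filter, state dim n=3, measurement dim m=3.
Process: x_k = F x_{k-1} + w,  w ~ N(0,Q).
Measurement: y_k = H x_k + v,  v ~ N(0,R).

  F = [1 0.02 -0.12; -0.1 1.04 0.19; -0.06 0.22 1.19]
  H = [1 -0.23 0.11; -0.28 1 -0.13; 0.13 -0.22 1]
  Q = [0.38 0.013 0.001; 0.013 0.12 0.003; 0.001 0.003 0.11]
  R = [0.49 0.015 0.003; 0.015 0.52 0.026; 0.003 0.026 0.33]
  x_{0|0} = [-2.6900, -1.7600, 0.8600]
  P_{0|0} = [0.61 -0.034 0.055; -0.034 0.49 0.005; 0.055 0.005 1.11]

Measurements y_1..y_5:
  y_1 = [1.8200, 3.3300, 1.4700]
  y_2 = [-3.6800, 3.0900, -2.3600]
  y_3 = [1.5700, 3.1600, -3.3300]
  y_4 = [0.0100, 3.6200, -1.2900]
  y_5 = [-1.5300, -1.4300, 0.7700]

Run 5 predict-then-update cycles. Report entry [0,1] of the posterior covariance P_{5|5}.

P_post[0,1] = 0.0721

step 1: x^-=[-2.8284, -1.3980, 0.7976]  P^-=[0.9916 -0.0879 -0.1336; -0.0879 0.7031 0.3718; -0.1336 0.3718 1.7034]  S=[1.5316 -0.4688 0.1468; -0.4688 1.2725 0.0191; 0.1468 0.0191 1.8909]  K=[0.6441 -0.0357 -0.0419; 0.0191 0.5394 0.1019; -0.0690 0.1094 0.8527]  nu=[4.2391, 4.0397, 0.7325]  x^+=[-0.2729, 0.9365, 1.5718]  P^+=[0.3375 0.0794 -0.0392; 0.0794 0.3197 0.1077; -0.0392 0.1077 0.3128]
step 2: x^-=[-0.4428, 1.2999, 2.0929]  P^-=[0.7342 0.0402 -0.0924; 0.0402 0.5080 0.2851; -0.0924 0.2851 0.6296]  S=[1.2055 -0.2188 0.0172; -0.2188 0.9928 0.1341; 0.0172 0.1341 0.8448]  K=[0.5891 -0.0225 -0.0152; 0.0429 0.4537 0.1385; -0.0587 0.1318 0.6370]  nu=[-3.1684, 1.9382, -4.1093]  x^+=[-2.2904, 1.4742, -0.0834]  P^+=[0.3096 0.0800 -0.0265; 0.0800 0.2766 0.1081; -0.0265 0.1081 0.2407]
step 3: x^-=[-2.2509, 1.7464, 0.3626]  P^-=[0.7022 0.0469 -0.0652; 0.0469 0.4581 0.2576; -0.0652 0.2576 0.5236]  S=[1.1738 -0.1980 0.0317; -0.1980 0.9440 0.1249; 0.0317 0.1249 0.7547]  K=[0.5781 -0.0285 0.0013; 0.0423 0.4257 0.1436; -0.0506 0.1317 0.5878]  nu=[4.1827, 0.8305, -3.0157]  x^+=[0.1394, 1.8437, -1.5126]  P^+=[0.3026 0.0758 -0.0212; 0.0758 0.2608 0.1061; -0.0212 0.1061 0.2234]
step 4: x^-=[0.3578, 1.6161, -1.4028]  P^-=[0.6936 0.0447 -0.0570; 0.0447 0.4401 0.2471; -0.0570 0.2471 0.4966]  S=[1.1673 -0.1962 0.0383; -0.1962 0.9295 0.1190; 0.0383 0.1190 0.7335]  K=[0.5743 -0.0326 0.0071; 0.0400 0.4156 0.1433; -0.0477 0.1300 0.5742]  nu=[0.1782, 1.9218, 0.4218]  x^+=[0.4006, 2.4823, -0.9193]  P^+=[0.3000 0.0733 -0.0196; 0.0733 0.2546 0.1047; -0.0196 0.1047 0.2183]
step 5: x^-=[0.5605, 2.3668, -0.5719]  P^-=[0.6903 0.0428 -0.0548; 0.0428 0.4331 0.2427; -0.0548 0.2427 0.4882]  S=[1.1651 -0.1966 0.0404; -0.1966 0.9244 0.1162; 0.0404 0.1162 0.7274]  K=[0.5728 -0.0344 0.0088; 0.0387 0.4117 0.1424; -0.0469 0.1288 0.5700]  nu=[-1.4833, -3.7142, 1.7898]  x^+=[-0.1454, 1.0351, 0.0392]  P^+=[0.2989 0.0721 -0.0193; 0.0721 0.2521 0.1039; -0.0193 0.1039 0.2167]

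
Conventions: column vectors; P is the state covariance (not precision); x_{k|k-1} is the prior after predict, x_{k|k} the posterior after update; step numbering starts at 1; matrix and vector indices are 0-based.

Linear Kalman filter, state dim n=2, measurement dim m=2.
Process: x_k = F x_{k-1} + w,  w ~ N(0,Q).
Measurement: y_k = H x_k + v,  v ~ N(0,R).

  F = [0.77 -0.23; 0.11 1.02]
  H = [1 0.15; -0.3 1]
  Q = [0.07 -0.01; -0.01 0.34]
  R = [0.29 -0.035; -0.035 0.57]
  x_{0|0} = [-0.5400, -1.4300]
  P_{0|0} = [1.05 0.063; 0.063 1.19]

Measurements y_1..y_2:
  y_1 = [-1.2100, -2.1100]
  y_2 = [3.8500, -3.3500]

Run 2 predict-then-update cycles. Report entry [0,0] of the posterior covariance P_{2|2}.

P_post[0,0] = 0.1235

step 1: x^-=[-0.0869, -1.5180]  P^-=[0.7332 -0.1524; -0.1524 1.6049]  S=[1.0136 -0.1597; -0.1597 2.3323]  K=[0.6830 -0.1129; 0.2009 0.7215]  nu=[-0.8954, -0.6181]  x^+=[-0.6287, -2.1438]  P^+=[0.2060 -0.0264; -0.0264 0.3963]
step 2: x^-=[0.0090, -2.2558]  P^-=[0.2225 -0.1056; -0.1056 0.7488]  S=[0.4976 -0.0903; -0.0903 1.4022]  K=[0.3976 -0.0973; 0.1158 0.5641]  nu=[4.1794, -1.0915]  x^+=[1.7767, -2.3875]  P^+=[0.1235 -0.0323; -0.0323 0.3078]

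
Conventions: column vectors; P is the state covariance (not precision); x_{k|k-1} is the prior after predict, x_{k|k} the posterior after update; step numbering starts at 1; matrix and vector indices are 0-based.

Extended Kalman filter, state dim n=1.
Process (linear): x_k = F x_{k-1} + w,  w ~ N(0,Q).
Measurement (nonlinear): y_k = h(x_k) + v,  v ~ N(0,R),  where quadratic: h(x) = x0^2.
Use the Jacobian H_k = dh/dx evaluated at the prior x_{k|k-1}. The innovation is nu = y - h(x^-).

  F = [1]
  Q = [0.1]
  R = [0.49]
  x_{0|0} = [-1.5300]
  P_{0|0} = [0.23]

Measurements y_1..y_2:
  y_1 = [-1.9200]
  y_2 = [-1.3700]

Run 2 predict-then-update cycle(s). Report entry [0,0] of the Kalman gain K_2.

K[0,0] = -0.1724

step 1: x^-=[-1.5300]  P^-=[0.3300]  H_jac=[-3.0600]  S=[3.5800]  K=[-0.2821]  nu=[-4.2609]  x^+=[-0.3281]  P^+=[0.0452]
step 2: x^-=[-0.3281]  P^-=[0.1452]  H_jac=[-0.6563]  S=[0.5525]  K=[-0.1724]  nu=[-1.4777]  x^+=[-0.0733]  P^+=[0.1287]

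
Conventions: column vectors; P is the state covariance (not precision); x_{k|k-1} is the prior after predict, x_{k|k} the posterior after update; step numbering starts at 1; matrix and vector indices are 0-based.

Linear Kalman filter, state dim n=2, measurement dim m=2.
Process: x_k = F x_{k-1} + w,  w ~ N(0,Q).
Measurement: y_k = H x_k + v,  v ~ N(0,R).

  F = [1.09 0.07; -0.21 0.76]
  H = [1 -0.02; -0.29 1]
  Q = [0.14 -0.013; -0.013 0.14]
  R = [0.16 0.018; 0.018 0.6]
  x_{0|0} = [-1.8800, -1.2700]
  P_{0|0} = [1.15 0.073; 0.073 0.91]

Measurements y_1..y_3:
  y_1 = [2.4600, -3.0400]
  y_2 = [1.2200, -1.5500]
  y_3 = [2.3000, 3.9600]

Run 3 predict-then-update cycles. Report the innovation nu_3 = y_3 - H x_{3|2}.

step 1: x^-=[-2.1381, -0.5704]  P^-=[1.5219 -0.1684; -0.1684 0.6930]  S=[1.6889 -0.6066; -0.6066 1.5187]  K=[0.8860 -0.0476; 0.0788 0.5200]  nu=[4.5867, -3.0896]  x^+=[2.0728, -1.8154]  P^+=[0.1415 0.0284; 0.0284 0.3216]
step 2: x^-=[2.1323, -1.8150]  P^-=[0.3140 -0.0052; -0.0052 0.3230]  S=[0.4743 -0.0847; -0.0847 0.9524]  K=[0.6545 -0.0428; 0.0369 0.3440]  nu=[-0.9486, 0.8833]  x^+=[1.4736, -1.5462]  P^+=[0.1043 0.0163; 0.0163 0.2118]
step 3: x^-=[1.4980, -1.4845]  P^-=[0.2674 -0.0123; -0.0123 0.2617]  S=[0.4280 -0.0772; -0.0772 0.8913]  K=[0.6168 -0.0474; 0.0129 0.2987]  nu=[0.7723, 5.8790]  x^+=[1.6956, 0.2816]  P^+=[0.0981 0.0111; 0.0111 0.1827]

innov = [0.7723, 5.8790]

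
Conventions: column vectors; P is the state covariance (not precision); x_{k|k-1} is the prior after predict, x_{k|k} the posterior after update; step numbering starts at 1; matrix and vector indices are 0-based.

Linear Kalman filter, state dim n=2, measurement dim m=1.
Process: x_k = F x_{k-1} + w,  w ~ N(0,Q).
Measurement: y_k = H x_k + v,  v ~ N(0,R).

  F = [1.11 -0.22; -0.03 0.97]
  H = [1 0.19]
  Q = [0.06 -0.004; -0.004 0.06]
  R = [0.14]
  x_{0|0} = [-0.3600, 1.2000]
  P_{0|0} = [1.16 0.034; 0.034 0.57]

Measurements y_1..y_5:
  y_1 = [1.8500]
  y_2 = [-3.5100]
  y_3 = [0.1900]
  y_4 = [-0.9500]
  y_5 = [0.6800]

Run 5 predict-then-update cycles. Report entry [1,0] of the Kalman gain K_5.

K[1,0] = -0.4892

step 1: x^-=[-0.6636, 1.1748]  P^-=[1.5002 -0.1274; -0.1274 0.5954]  S=[1.6133]  K=[0.9149; -0.0089]  nu=[2.2904]  x^+=[1.4319, 1.1545]  P^+=[0.1498 -0.1143; -0.1143 0.5953]
step 2: x^-=[1.3354, 1.0769]  P^-=[0.3292 -0.2599; -0.2599 0.6269]  S=[0.3931]  K=[0.7119; -0.3581]  nu=[-5.0500]  x^+=[-2.2597, 2.8853]  P^+=[0.1300 -0.1597; -0.1597 0.5764]
step 3: x^-=[-3.1431, 2.8666]  P^-=[0.3261 -0.3043; -0.3043 0.6118]  S=[0.3725]  K=[0.7201; -0.5049]  nu=[2.7884]  x^+=[-1.1352, 1.4588]  P^+=[0.1329 -0.1689; -0.1689 0.5168]
step 4: x^-=[-1.5810, 1.4491]  P^-=[0.3312 -0.3017; -0.3017 0.5562]  S=[0.3767]  K=[0.7272; -0.5203]  nu=[0.3556]  x^+=[-1.3223, 1.2641]  P^+=[0.1320 -0.1592; -0.1592 0.4543]
step 5: x^-=[-1.7459, 1.2658]  P^-=[0.3224 -0.2778; -0.2778 0.4968]  S=[0.3748]  K=[0.7194; -0.4892]  nu=[2.1854]  x^+=[-0.1737, 0.1967]  P^+=[0.1284 -0.1458; -0.1458 0.4071]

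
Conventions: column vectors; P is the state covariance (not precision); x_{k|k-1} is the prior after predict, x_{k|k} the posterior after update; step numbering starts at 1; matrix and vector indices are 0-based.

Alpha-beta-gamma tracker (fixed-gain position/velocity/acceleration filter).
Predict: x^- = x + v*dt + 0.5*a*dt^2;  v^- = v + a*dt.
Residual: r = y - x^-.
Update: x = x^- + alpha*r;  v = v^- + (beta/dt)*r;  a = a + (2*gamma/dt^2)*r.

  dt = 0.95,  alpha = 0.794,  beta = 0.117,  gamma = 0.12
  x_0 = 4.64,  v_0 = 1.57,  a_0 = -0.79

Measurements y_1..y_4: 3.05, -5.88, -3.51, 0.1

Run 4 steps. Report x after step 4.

step 1: x_pred=5.7750  r=-2.7250  x^+=3.6114  v^+=0.4839  a^+=-1.5147
step 2: x_pred=3.3876  r=-9.2676  x^+=-3.9709  v^+=-2.0964  a^+=-3.9792
step 3: x_pred=-7.7581  r=4.2481  x^+=-4.3851  v^+=-5.3534  a^+=-2.8495
step 4: x_pred=-10.7567  r=10.8567  x^+=-2.1365  v^+=-6.7233  a^+=0.0376

x_post = -2.1365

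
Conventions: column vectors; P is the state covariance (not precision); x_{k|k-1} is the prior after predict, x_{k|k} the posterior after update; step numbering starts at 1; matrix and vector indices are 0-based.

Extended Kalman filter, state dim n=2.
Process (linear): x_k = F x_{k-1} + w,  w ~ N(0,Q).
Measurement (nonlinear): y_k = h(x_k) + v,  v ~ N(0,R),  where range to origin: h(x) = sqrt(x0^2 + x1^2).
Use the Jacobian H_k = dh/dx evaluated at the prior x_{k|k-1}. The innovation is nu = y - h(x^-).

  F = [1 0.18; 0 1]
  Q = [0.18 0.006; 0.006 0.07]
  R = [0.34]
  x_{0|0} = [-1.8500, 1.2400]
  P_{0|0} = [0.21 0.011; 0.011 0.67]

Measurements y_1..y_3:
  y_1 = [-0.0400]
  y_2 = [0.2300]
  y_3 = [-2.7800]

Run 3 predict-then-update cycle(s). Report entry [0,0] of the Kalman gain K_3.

K[0,0] = -0.1736

step 1: x^-=[-1.6268, 1.2400]  P^-=[0.4157 0.1376; 0.1376 0.7400]  H_jac=[-0.7953 0.6062]  S=[0.7422]  K=[-0.3330; 0.4570]  nu=[-2.0855]  x^+=[-0.9323, 0.2870]  P^+=[0.3334 0.2506; 0.2506 0.5850]
step 2: x^-=[-0.8806, 0.2870]  P^-=[0.6225 0.3619; 0.3619 0.6550]  H_jac=[-0.9508 0.3098]  S=[0.7524]  K=[-0.6376; -0.1875]  nu=[-0.6962]  x^+=[-0.4367, 0.4175]  P^+=[0.3166 0.2719; 0.2719 0.6286]
step 3: x^-=[-0.3616, 0.4175]  P^-=[0.6149 0.3910; 0.3910 0.6986]  H_jac=[-0.6546 0.7559]  S=[0.6157]  K=[-0.1736; 0.4419]  nu=[-3.3323]  x^+=[0.2171, -1.0552]  P^+=[0.5963 0.4383; 0.4383 0.5783]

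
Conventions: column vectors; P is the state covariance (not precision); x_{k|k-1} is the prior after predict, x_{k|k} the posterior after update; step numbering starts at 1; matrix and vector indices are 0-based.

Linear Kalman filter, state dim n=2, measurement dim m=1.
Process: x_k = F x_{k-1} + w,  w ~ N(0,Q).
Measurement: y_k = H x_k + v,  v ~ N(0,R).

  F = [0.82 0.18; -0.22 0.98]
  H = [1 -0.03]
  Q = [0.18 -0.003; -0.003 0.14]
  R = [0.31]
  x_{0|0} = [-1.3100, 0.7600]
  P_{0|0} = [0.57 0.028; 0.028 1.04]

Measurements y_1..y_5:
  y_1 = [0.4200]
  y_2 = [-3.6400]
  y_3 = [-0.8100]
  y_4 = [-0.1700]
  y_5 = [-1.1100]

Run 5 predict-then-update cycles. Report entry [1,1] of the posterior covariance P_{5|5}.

P_post[1,1] = 1.0743

step 1: x^-=[-0.9374, 1.0330]  P^-=[0.6052 0.0990; 0.0990 1.1543]  S=[0.9103]  K=[0.6616; 0.0707]  nu=[1.3884]  x^+=[-0.0189, 1.1312]  P^+=[0.2068 0.0564; 0.0564 1.1498]
step 2: x^-=[0.1882, 1.1127]  P^-=[0.3729 0.2056; 0.2056 1.2299]  S=[0.6717]  K=[0.5460; 0.2512]  nu=[-3.7948]  x^+=[-1.8839, 0.1596]  P^+=[0.1727 0.1135; 0.1135 1.1875]
step 3: x^-=[-1.5161, 0.5708]  P^-=[0.3681 0.2620; 0.2620 1.2399]  S=[0.6635]  K=[0.5429; 0.3389]  nu=[0.7232]  x^+=[-1.1234, 0.8159]  P^+=[0.1725 0.1400; 0.1400 1.1637]
step 4: x^-=[-0.7744, 1.0467]  P^-=[0.3750 0.2781; 0.2781 1.2057]  S=[0.6694]  K=[0.5478; 0.3614]  nu=[0.6358]  x^+=[-0.4261, 1.2765]  P^+=[0.1742 0.1456; 0.1456 1.1182]
step 5: x^-=[-0.1196, 1.3447]  P^-=[0.3763 0.2741; 0.2741 1.1596]  S=[0.6709]  K=[0.5486; 0.3566]  nu=[-0.9500]  x^+=[-0.6409, 1.0059]  P^+=[0.1744 0.1428; 0.1428 1.0743]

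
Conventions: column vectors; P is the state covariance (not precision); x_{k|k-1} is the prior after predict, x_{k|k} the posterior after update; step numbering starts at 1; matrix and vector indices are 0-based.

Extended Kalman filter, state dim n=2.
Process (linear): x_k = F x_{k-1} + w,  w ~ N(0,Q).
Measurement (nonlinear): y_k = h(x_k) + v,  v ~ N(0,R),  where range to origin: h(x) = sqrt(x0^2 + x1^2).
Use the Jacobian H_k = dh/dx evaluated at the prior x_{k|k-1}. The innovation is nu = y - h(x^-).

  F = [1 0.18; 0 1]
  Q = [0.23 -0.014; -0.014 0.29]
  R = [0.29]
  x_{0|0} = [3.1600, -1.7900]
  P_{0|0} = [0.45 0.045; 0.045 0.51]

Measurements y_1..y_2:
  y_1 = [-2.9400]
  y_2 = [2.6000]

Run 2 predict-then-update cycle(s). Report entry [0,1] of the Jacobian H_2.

step 1: x^-=[2.8378, -1.7900]  P^-=[0.7127 0.1228; 0.1228 0.8000]  H_jac=[0.8458 -0.5335]  S=[0.9167]  K=[0.5861; -0.3523]  nu=[-6.2952]  x^+=[-0.8518, 0.4276]  P^+=[0.3978 0.3121; 0.3121 0.6862]
step 2: x^-=[-0.7749, 0.4276]  P^-=[0.7624 0.4216; 0.4216 0.9762]  H_jac=[-0.8755 0.4831]  S=[0.7456]  K=[-0.6220; 0.1375]  nu=[1.7150]  x^+=[-1.8416, 0.6635]  P^+=[0.4739 0.4854; 0.4854 0.9621]

H_jac[0,1] = 0.4831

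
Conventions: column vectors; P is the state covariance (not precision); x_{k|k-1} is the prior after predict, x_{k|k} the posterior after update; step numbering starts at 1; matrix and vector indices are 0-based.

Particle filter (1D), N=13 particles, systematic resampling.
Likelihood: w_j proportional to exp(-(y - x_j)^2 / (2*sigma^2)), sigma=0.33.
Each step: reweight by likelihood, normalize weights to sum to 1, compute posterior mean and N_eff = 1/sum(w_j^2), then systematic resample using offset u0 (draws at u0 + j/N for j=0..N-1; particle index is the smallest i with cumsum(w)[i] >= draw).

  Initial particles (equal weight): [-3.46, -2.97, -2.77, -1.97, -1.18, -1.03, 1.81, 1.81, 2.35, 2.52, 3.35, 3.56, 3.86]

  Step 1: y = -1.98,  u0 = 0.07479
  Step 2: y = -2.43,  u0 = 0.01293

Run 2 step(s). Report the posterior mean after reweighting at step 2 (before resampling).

post_mean = -1.9700

step 1: w=[0.0000, 0.0098, 0.0501, 0.8795, 0.0466, 0.0140, 0.0000, 0.0000, 0.0000, 0.0000, 0.0000, 0.0000, 0.0000]  mean=-1.9700  Neff=1.2845  idx=[3, 3, 3, 3, 3, 3, 3, 3, 3, 3, 3, 3, 5]
step 2: w=[0.0833, 0.0833, 0.0833, 0.0833, 0.0833, 0.0833, 0.0833, 0.0833, 0.0833, 0.0833, 0.0833, 0.0833, 0.0000]  mean=-1.9700  Neff=12.0007  idx=[0, 1, 2, 2, 3, 4, 5, 6, 7, 8, 9, 10, 11]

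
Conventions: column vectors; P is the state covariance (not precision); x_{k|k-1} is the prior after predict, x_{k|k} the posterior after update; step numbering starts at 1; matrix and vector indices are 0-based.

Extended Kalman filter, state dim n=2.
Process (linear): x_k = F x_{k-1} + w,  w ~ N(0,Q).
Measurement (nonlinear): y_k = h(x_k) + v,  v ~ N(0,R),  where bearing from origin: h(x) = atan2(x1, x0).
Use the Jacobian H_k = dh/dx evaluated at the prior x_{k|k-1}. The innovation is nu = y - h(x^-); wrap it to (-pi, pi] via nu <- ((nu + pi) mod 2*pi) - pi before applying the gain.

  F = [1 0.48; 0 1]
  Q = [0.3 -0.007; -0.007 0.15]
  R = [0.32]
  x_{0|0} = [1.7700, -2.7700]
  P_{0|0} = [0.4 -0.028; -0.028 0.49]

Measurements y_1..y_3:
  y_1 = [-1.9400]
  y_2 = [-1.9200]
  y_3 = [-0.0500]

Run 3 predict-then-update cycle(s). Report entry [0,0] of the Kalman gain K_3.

K[0,0] = 0.5864

step 1: x^-=[0.4404, -2.7700]  P^-=[0.7860 0.2002; 0.2002 0.6400]  H_jac=[0.3521 0.0560]  S=[0.4273]  K=[0.6739; 0.2488]  nu=[-0.5269]  x^+=[0.0854, -2.9011]  P^+=[0.5920 0.1286; 0.1286 0.6135]
step 2: x^-=[-1.3072, -2.9011]  P^-=[1.1567 0.4161; 0.4161 0.7635]  H_jac=[0.2865 -0.1291]  S=[0.3969]  K=[0.6997; 0.0520]  nu=[0.0741]  x^+=[-1.2553, -2.8972]  P^+=[0.9624 0.4016; 0.4016 0.7625]
step 3: x^-=[-2.6460, -2.8972]  P^-=[1.8236 0.7606; 0.7606 0.9125]  H_jac=[0.1882 -0.1719]  S=[0.3623]  K=[0.5864; -0.0378]  nu=[2.2609]  x^+=[-1.3202, -2.9826]  P^+=[1.6991 0.7686; 0.7686 0.9120]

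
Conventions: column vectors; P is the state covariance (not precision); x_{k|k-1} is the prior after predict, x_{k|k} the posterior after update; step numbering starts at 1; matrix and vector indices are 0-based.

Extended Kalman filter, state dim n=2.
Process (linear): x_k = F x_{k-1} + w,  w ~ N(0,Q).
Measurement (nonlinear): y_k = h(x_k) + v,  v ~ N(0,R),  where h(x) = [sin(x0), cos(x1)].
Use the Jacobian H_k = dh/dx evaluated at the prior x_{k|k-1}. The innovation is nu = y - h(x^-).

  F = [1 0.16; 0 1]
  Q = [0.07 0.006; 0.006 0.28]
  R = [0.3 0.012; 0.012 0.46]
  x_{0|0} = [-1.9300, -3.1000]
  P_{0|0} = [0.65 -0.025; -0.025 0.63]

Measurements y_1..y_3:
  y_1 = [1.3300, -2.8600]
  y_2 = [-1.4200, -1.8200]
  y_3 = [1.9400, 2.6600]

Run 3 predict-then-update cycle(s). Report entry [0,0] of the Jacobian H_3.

H_jac[0,0] = -0.3050

step 1: x^-=[-2.4260, -3.1000]  P^-=[0.7281 0.0818; 0.0818 0.9100]  H_jac=[-0.7547 0.0000; 0.0000 0.0416]  S=[0.7147 0.0094; 0.0094 0.4616]  K=[-0.7692 0.0231; -0.0875 0.0838]  nu=[1.9861, -1.8609]  x^+=[-3.9966, -3.4296]  P^+=[0.3054 0.0334; 0.0334 0.9014]
step 2: x^-=[-4.5453, -3.4296]  P^-=[0.4092 0.1837; 0.1837 1.1814]  H_jac=[-0.1663 0.0000; 0.0000 -0.2841]  S=[0.3113 0.0207; 0.0207 0.5553]  K=[-0.2129 -0.0860; -0.0581 -0.6022]  nu=[-2.4061, -0.8612]  x^+=[-3.9591, -2.7712]  P^+=[0.3902 0.1483; 0.1483 0.9776]
step 3: x^-=[-4.4025, -2.7712]  P^-=[0.5327 0.3107; 0.3107 1.2576]  H_jac=[-0.3050 0.0000; 0.0000 0.3620]  S=[0.3496 -0.0223; -0.0223 0.6248]  K=[-0.4543 0.1638; -0.2251 0.7206]  nu=[0.9876, 3.5922]  x^+=[-4.2628, -0.4051]  P^+=[0.4404 0.1931; 0.1931 0.9082]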